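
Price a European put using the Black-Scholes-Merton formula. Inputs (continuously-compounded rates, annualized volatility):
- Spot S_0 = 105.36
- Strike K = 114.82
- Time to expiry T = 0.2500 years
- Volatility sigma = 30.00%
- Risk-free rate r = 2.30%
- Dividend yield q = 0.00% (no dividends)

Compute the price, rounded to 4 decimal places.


Answer: Price = 11.8775

Derivation:
d1 = (ln(S/K) + (r - q + 0.5*sigma^2) * T) / (sigma * sqrt(T)) = -0.45988418
d2 = d1 - sigma * sqrt(T) = -0.60988418
exp(-rT) = 0.99426650; exp(-qT) = 1.00000000
P = K * exp(-rT) * N(-d2) - S_0 * exp(-qT) * N(-d1)
N(-d1) = 0.67720032; N(-d2) = 0.72903073
P = 114.8200 * 0.99426650 * 0.72903073 - 105.3600 * 1.00000000 * 0.67720032 = 11.8775


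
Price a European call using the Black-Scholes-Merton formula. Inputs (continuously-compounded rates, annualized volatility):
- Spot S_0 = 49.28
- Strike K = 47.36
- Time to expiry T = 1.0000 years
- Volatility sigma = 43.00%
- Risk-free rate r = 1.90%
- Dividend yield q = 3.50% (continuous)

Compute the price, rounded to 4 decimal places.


d1 = (ln(S/K) + (r - q + 0.5*sigma^2) * T) / (sigma * sqrt(T)) = 0.27021007
d2 = d1 - sigma * sqrt(T) = -0.15978993
exp(-rT) = 0.98117936; exp(-qT) = 0.96560542
C = S_0 * exp(-qT) * N(d1) - K * exp(-rT) * N(d2)
N(d1) = 0.60650068; N(d2) = 0.43652328
C = 49.2800 * 0.96560542 * 0.60650068 - 47.3600 * 0.98117936 * 0.43652328 = 8.5757

Answer: Price = 8.5757


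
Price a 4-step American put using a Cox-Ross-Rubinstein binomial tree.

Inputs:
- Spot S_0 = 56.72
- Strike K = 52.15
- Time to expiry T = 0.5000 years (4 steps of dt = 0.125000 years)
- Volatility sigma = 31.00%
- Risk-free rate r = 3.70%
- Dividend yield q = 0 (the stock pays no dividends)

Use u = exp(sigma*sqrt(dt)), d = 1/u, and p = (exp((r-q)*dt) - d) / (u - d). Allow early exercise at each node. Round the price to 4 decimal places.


dt = T/N = 0.125000
u = exp(sigma*sqrt(dt)) = 1.115833; d = 1/u = 0.896191
p = (exp((r-q)*dt) - d) / (u - d) = 0.493733
Discount per step: exp(-r*dt) = 0.995386
Stock lattice S(k, i) with i counting down-moves:
  k=0: S(0,0) = 56.7200
  k=1: S(1,0) = 63.2901; S(1,1) = 50.8320
  k=2: S(2,0) = 70.6212; S(2,1) = 56.7200; S(2,2) = 45.5552
  k=3: S(3,0) = 78.8015; S(3,1) = 63.2901; S(3,2) = 50.8320; S(3,3) = 40.8261
  k=4: S(4,0) = 87.9293; S(4,1) = 70.6212; S(4,2) = 56.7200; S(4,3) = 45.5552; S(4,4) = 36.5880
Terminal payoffs V(N, i) = max(K - S_T, 0):
  V(4,0) = 0.000000; V(4,1) = 0.000000; V(4,2) = 0.000000; V(4,3) = 6.594845; V(4,4) = 15.561987
Backward induction: V(k, i) = exp(-r*dt) * [p * V(k+1, i) + (1-p) * V(k+1, i+1)]; then take max(V_cont, immediate exercise) for American.
  V(3,0) = exp(-r*dt) * [p*0.000000 + (1-p)*0.000000] = 0.000000; exercise = 0.000000; V(3,0) = max -> 0.000000
  V(3,1) = exp(-r*dt) * [p*0.000000 + (1-p)*0.000000] = 0.000000; exercise = 0.000000; V(3,1) = max -> 0.000000
  V(3,2) = exp(-r*dt) * [p*0.000000 + (1-p)*6.594845] = 3.323348; exercise = 1.318038; V(3,2) = max -> 3.323348
  V(3,3) = exp(-r*dt) * [p*6.594845 + (1-p)*15.561987] = 11.083237; exercise = 11.323874; V(3,3) = max -> 11.323874
  V(2,0) = exp(-r*dt) * [p*0.000000 + (1-p)*0.000000] = 0.000000; exercise = 0.000000; V(2,0) = max -> 0.000000
  V(2,1) = exp(-r*dt) * [p*0.000000 + (1-p)*3.323348] = 1.674739; exercise = 0.000000; V(2,1) = max -> 1.674739
  V(2,2) = exp(-r*dt) * [p*3.323348 + (1-p)*11.323874] = 7.339727; exercise = 6.594845; V(2,2) = max -> 7.339727
  V(1,0) = exp(-r*dt) * [p*0.000000 + (1-p)*1.674739] = 0.843953; exercise = 0.000000; V(1,0) = max -> 0.843953
  V(1,1) = exp(-r*dt) * [p*1.674739 + (1-p)*7.339727] = 4.521775; exercise = 1.318038; V(1,1) = max -> 4.521775
  V(0,0) = exp(-r*dt) * [p*0.843953 + (1-p)*4.521775] = 2.693428; exercise = 0.000000; V(0,0) = max -> 2.693428

Answer: Price = V(0,0) = 2.6934


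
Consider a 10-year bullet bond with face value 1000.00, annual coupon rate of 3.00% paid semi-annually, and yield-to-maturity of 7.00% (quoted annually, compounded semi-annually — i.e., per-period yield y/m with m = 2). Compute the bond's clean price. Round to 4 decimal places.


Coupon per period c = face * coupon_rate / m = 15.000000
Periods per year m = 2; per-period yield y/m = 0.035000
Number of cashflows N = 20
Cashflows (t years, CF_t, discount factor 1/(1+y/m)^(m*t), PV):
  t = 0.5000: CF_t = 15.000000, DF = 0.966184, PV = 14.492754
  t = 1.0000: CF_t = 15.000000, DF = 0.933511, PV = 14.002661
  t = 1.5000: CF_t = 15.000000, DF = 0.901943, PV = 13.529141
  t = 2.0000: CF_t = 15.000000, DF = 0.871442, PV = 13.071633
  t = 2.5000: CF_t = 15.000000, DF = 0.841973, PV = 12.629598
  t = 3.0000: CF_t = 15.000000, DF = 0.813501, PV = 12.202510
  t = 3.5000: CF_t = 15.000000, DF = 0.785991, PV = 11.789864
  t = 4.0000: CF_t = 15.000000, DF = 0.759412, PV = 11.391173
  t = 4.5000: CF_t = 15.000000, DF = 0.733731, PV = 11.005965
  t = 5.0000: CF_t = 15.000000, DF = 0.708919, PV = 10.633782
  t = 5.5000: CF_t = 15.000000, DF = 0.684946, PV = 10.274186
  t = 6.0000: CF_t = 15.000000, DF = 0.661783, PV = 9.926749
  t = 6.5000: CF_t = 15.000000, DF = 0.639404, PV = 9.591062
  t = 7.0000: CF_t = 15.000000, DF = 0.617782, PV = 9.266727
  t = 7.5000: CF_t = 15.000000, DF = 0.596891, PV = 8.953359
  t = 8.0000: CF_t = 15.000000, DF = 0.576706, PV = 8.650589
  t = 8.5000: CF_t = 15.000000, DF = 0.557204, PV = 8.358057
  t = 9.0000: CF_t = 15.000000, DF = 0.538361, PV = 8.075417
  t = 9.5000: CF_t = 15.000000, DF = 0.520156, PV = 7.802335
  t = 10.0000: CF_t = 1015.000000, DF = 0.502566, PV = 510.104373
Price P = sum_t PV_t = 715.751934

Answer: Price = 715.7519


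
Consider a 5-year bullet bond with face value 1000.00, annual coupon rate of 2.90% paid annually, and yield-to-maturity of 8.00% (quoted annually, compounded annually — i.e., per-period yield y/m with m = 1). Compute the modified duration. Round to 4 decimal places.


Coupon per period c = face * coupon_rate / m = 29.000000
Periods per year m = 1; per-period yield y/m = 0.080000
Number of cashflows N = 5
Cashflows (t years, CF_t, discount factor 1/(1+y/m)^(m*t), PV):
  t = 1.0000: CF_t = 29.000000, DF = 0.925926, PV = 26.851852
  t = 2.0000: CF_t = 29.000000, DF = 0.857339, PV = 24.862826
  t = 3.0000: CF_t = 29.000000, DF = 0.793832, PV = 23.021135
  t = 4.0000: CF_t = 29.000000, DF = 0.735030, PV = 21.315866
  t = 5.0000: CF_t = 1029.000000, DF = 0.680583, PV = 700.320110
Price P = sum_t PV_t = 796.371788
First compute Macaulay numerator sum_t t * PV_t:
  t * PV_t at t = 1.0000: 26.851852
  t * PV_t at t = 2.0000: 49.725652
  t * PV_t at t = 3.0000: 69.063405
  t * PV_t at t = 4.0000: 85.263463
  t * PV_t at t = 5.0000: 3501.600549
Macaulay duration D = 3732.504920 / 796.371788 = 4.686887
Modified duration = D / (1 + y/m) = 4.686887 / (1 + 0.080000) = 4.339711

Answer: Modified duration = 4.3397


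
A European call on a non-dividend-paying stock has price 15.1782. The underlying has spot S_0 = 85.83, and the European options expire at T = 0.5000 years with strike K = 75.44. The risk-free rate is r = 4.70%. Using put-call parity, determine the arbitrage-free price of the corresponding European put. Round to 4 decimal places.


Answer: Put price = 3.0360

Derivation:
Put-call parity: C - P = S_0 * exp(-qT) - K * exp(-rT).
S_0 * exp(-qT) = 85.8300 * 1.00000000 = 85.83000000
K * exp(-rT) = 75.4400 * 0.97677397 = 73.68782865
P = C - S*exp(-qT) + K*exp(-rT)
P = 15.1782 - 85.83000000 + 73.68782865 = 3.0360


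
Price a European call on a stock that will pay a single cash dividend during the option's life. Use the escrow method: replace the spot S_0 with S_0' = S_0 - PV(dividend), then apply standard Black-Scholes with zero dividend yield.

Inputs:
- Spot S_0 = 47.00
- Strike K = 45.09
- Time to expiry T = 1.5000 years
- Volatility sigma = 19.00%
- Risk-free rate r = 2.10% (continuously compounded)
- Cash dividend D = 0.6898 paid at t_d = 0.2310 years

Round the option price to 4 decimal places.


Answer: Price = 5.6087

Derivation:
PV(D) = D * exp(-r * t_d) = 0.6898 * 0.99516075 = 0.68646188
S_0' = S_0 - PV(D) = 47.0000 - 0.68646188 = 46.31353812
d1 = (ln(S_0'/K) + (r + sigma^2/2)*T) / (sigma*sqrt(T)) = 0.36677381
d2 = d1 - sigma*sqrt(T) = 0.13407229
exp(-rT) = 0.96899096
N(d1) = 0.64310613; N(d2) = 0.55332729
C = S_0' * N(d1) - K * exp(-rT) * N(d2) = 46.31353812 * 0.64310613 - 45.0900 * 0.96899096 * 0.55332729 = 5.6087


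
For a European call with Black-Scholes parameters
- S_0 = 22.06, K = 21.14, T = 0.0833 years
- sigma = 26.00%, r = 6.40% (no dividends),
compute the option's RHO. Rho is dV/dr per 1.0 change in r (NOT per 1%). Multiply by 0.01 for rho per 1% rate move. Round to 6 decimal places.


Answer: Rho = 1.271920

Derivation:
d1 = 0.6762449377; d2 = 0.6012044153
phi(d1) = 0.3174001047; exp(-qT) = 1.0000000000; exp(-rT) = 0.9946829856
N(d2) = 0.7261480780
Rho = K*T*exp(-rT)*N(d2) = 21.1400 * 0.0833 * 0.9946829856 * 0.7261480780 = 1.271920


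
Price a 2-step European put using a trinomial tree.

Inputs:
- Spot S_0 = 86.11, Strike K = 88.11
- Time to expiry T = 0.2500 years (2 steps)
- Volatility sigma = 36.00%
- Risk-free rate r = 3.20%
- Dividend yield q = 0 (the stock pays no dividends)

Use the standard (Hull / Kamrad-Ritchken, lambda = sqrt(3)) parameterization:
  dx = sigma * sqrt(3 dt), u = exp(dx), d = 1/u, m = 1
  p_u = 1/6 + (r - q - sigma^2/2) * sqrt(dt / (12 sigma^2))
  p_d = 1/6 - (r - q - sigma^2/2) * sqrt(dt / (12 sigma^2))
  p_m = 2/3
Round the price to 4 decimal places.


Answer: Price = V(0,0) = 6.4270

Derivation:
dt = T/N = 0.125000; dx = sigma*sqrt(3*dt) = 0.220454
u = exp(dx) = 1.246643; d = 1/u = 0.802154
p_u = 0.157368, p_m = 0.666667, p_d = 0.175966
Discount per step: exp(-r*dt) = 0.996008
Stock lattice S(k, j) with j the centered position index:
  k=0: S(0,+0) = 86.1100
  k=1: S(1,-1) = 69.0735; S(1,+0) = 86.1100; S(1,+1) = 107.3484
  k=2: S(2,-2) = 55.4076; S(2,-1) = 69.0735; S(2,+0) = 86.1100; S(2,+1) = 107.3484; S(2,+2) = 133.8251
Terminal payoffs V(N, j) = max(K - S_T, 0):
  V(2,-2) = 32.702365; V(2,-1) = 19.036478; V(2,+0) = 2.000000; V(2,+1) = 0.000000; V(2,+2) = 0.000000
Backward induction: V(k, j) = exp(-r*dt) * [p_u * V(k+1, j+1) + p_m * V(k+1, j) + p_d * V(k+1, j-1)]
  V(1,-1) = exp(-r*dt) * [p_u*2.000000 + p_m*19.036478 + p_d*32.702365] = 18.685323
  V(1,+0) = exp(-r*dt) * [p_u*0.000000 + p_m*2.000000 + p_d*19.036478] = 4.664405
  V(1,+1) = exp(-r*dt) * [p_u*0.000000 + p_m*0.000000 + p_d*2.000000] = 0.350526
  V(0,+0) = exp(-r*dt) * [p_u*0.350526 + p_m*4.664405 + p_d*18.685323] = 6.426980


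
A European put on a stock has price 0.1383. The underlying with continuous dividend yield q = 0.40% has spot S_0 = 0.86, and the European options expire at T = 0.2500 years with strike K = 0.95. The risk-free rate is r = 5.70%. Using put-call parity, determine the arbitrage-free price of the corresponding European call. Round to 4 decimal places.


Put-call parity: C - P = S_0 * exp(-qT) - K * exp(-rT).
S_0 * exp(-qT) = 0.8600 * 0.99900050 = 0.85914043
K * exp(-rT) = 0.9500 * 0.98585105 = 0.93655850
C = P + S*exp(-qT) - K*exp(-rT)
C = 0.1383 + 0.85914043 - 0.93655850 = 0.0609

Answer: Call price = 0.0609


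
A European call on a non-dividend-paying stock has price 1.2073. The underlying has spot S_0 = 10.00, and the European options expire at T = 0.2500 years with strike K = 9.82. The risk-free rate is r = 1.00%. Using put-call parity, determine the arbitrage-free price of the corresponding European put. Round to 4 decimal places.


Put-call parity: C - P = S_0 * exp(-qT) - K * exp(-rT).
S_0 * exp(-qT) = 10.0000 * 1.00000000 = 10.00000000
K * exp(-rT) = 9.8200 * 0.99750312 = 9.79548066
P = C - S*exp(-qT) + K*exp(-rT)
P = 1.2073 - 10.00000000 + 9.79548066 = 1.0028

Answer: Put price = 1.0028


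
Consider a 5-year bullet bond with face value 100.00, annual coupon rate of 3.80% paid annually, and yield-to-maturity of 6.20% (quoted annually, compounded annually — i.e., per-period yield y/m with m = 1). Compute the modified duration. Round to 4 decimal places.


Answer: Modified duration = 4.3547

Derivation:
Coupon per period c = face * coupon_rate / m = 3.800000
Periods per year m = 1; per-period yield y/m = 0.062000
Number of cashflows N = 5
Cashflows (t years, CF_t, discount factor 1/(1+y/m)^(m*t), PV):
  t = 1.0000: CF_t = 3.800000, DF = 0.941620, PV = 3.578154
  t = 2.0000: CF_t = 3.800000, DF = 0.886647, PV = 3.369260
  t = 3.0000: CF_t = 3.800000, DF = 0.834885, PV = 3.172561
  t = 4.0000: CF_t = 3.800000, DF = 0.786144, PV = 2.987346
  t = 5.0000: CF_t = 103.800000, DF = 0.740248, PV = 76.837773
Price P = sum_t PV_t = 89.945095
First compute Macaulay numerator sum_t t * PV_t:
  t * PV_t at t = 1.0000: 3.578154
  t * PV_t at t = 2.0000: 6.738521
  t * PV_t at t = 3.0000: 9.517684
  t * PV_t at t = 4.0000: 11.949384
  t * PV_t at t = 5.0000: 384.188866
Macaulay duration D = 415.972609 / 89.945095 = 4.624739
Modified duration = D / (1 + y/m) = 4.624739 / (1 + 0.062000) = 4.354745


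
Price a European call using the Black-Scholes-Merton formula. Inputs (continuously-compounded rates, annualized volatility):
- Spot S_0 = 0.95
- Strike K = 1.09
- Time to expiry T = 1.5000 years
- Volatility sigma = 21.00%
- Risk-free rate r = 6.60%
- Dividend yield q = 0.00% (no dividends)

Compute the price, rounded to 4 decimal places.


d1 = (ln(S/K) + (r - q + 0.5*sigma^2) * T) / (sigma * sqrt(T)) = -0.02098004
d2 = d1 - sigma * sqrt(T) = -0.27817646
exp(-rT) = 0.90574271; exp(-qT) = 1.00000000
C = S_0 * exp(-qT) * N(d1) - K * exp(-rT) * N(d2)
N(d1) = 0.49163079; N(d2) = 0.39043845
C = 0.9500 * 1.00000000 * 0.49163079 - 1.0900 * 0.90574271 * 0.39043845 = 0.0816

Answer: Price = 0.0816


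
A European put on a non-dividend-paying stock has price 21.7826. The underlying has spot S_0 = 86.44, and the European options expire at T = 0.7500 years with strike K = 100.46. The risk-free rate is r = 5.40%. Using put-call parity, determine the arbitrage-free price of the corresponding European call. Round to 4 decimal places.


Put-call parity: C - P = S_0 * exp(-qT) - K * exp(-rT).
S_0 * exp(-qT) = 86.4400 * 1.00000000 = 86.44000000
K * exp(-rT) = 100.4600 * 0.96030916 = 96.47265867
C = P + S*exp(-qT) - K*exp(-rT)
C = 21.7826 + 86.44000000 - 96.47265867 = 11.7499

Answer: Call price = 11.7499


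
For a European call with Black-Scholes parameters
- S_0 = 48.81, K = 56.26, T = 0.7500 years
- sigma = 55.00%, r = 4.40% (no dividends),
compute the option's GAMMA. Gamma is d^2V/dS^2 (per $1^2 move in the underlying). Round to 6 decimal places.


Answer: Gamma = 0.017159

Derivation:
d1 = 0.0092143147; d2 = -0.4670996574
phi(d1) = 0.3989253449; exp(-qT) = 1.0000000000; exp(-rT) = 0.9675385596
Gamma = exp(-qT) * phi(d1) / (S * sigma * sqrt(T)) = 1.0000000000 * 0.3989253449 / (48.8100 * 0.5500 * 0.8660254038) = 0.017159


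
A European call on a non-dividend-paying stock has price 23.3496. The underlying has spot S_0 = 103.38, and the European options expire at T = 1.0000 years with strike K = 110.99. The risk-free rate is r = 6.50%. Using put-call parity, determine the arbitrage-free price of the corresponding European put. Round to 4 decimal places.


Answer: Put price = 23.9747

Derivation:
Put-call parity: C - P = S_0 * exp(-qT) - K * exp(-rT).
S_0 * exp(-qT) = 103.3800 * 1.00000000 = 103.38000000
K * exp(-rT) = 110.9900 * 0.93706746 = 104.00511776
P = C - S*exp(-qT) + K*exp(-rT)
P = 23.3496 - 103.38000000 + 104.00511776 = 23.9747


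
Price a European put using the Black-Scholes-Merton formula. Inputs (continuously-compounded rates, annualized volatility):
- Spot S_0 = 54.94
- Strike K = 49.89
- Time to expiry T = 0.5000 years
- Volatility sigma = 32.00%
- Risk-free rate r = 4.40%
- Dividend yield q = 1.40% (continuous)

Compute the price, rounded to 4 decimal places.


d1 = (ln(S/K) + (r - q + 0.5*sigma^2) * T) / (sigma * sqrt(T)) = 0.60555343
d2 = d1 - sigma * sqrt(T) = 0.37927926
exp(-rT) = 0.97824024; exp(-qT) = 0.99302444
P = K * exp(-rT) * N(-d2) - S_0 * exp(-qT) * N(-d1)
N(-d1) = 0.27240567; N(-d2) = 0.35224025
P = 49.8900 * 0.97824024 * 0.35224025 - 54.9400 * 0.99302444 * 0.27240567 = 2.3293

Answer: Price = 2.3293


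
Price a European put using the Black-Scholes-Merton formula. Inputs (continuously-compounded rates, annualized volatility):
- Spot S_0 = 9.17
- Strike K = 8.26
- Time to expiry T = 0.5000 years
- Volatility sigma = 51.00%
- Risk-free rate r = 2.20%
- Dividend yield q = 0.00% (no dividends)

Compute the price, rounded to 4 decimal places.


d1 = (ln(S/K) + (r - q + 0.5*sigma^2) * T) / (sigma * sqrt(T)) = 0.50062522
d2 = d1 - sigma * sqrt(T) = 0.14000076
exp(-rT) = 0.98906028; exp(-qT) = 1.00000000
P = K * exp(-rT) * N(-d2) - S_0 * exp(-qT) * N(-d1)
N(-d1) = 0.30831745; N(-d2) = 0.44432969
P = 8.2600 * 0.98906028 * 0.44432969 - 9.1700 * 1.00000000 * 0.30831745 = 0.8027

Answer: Price = 0.8027


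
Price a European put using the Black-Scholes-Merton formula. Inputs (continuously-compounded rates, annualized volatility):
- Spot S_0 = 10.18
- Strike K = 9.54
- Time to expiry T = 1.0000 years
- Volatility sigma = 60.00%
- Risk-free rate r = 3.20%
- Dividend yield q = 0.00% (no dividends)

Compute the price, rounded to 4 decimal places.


Answer: Price = 1.8485

Derivation:
d1 = (ln(S/K) + (r - q + 0.5*sigma^2) * T) / (sigma * sqrt(T)) = 0.46155254
d2 = d1 - sigma * sqrt(T) = -0.13844746
exp(-rT) = 0.96850658; exp(-qT) = 1.00000000
P = K * exp(-rT) * N(-d2) - S_0 * exp(-qT) * N(-d1)
N(-d1) = 0.32220112; N(-d2) = 0.55505660
P = 9.5400 * 0.96850658 * 0.55505660 - 10.1800 * 1.00000000 * 0.32220112 = 1.8485


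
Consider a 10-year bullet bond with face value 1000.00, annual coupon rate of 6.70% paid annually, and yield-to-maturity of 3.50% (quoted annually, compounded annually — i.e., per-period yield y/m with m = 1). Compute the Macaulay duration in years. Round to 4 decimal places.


Coupon per period c = face * coupon_rate / m = 67.000000
Periods per year m = 1; per-period yield y/m = 0.035000
Number of cashflows N = 10
Cashflows (t years, CF_t, discount factor 1/(1+y/m)^(m*t), PV):
  t = 1.0000: CF_t = 67.000000, DF = 0.966184, PV = 64.734300
  t = 2.0000: CF_t = 67.000000, DF = 0.933511, PV = 62.545217
  t = 3.0000: CF_t = 67.000000, DF = 0.901943, PV = 60.430161
  t = 4.0000: CF_t = 67.000000, DF = 0.871442, PV = 58.386629
  t = 5.0000: CF_t = 67.000000, DF = 0.841973, PV = 56.412202
  t = 6.0000: CF_t = 67.000000, DF = 0.813501, PV = 54.504543
  t = 7.0000: CF_t = 67.000000, DF = 0.785991, PV = 52.661394
  t = 8.0000: CF_t = 67.000000, DF = 0.759412, PV = 50.880574
  t = 9.0000: CF_t = 67.000000, DF = 0.733731, PV = 49.159975
  t = 10.0000: CF_t = 1067.000000, DF = 0.708919, PV = 756.416374
Price P = sum_t PV_t = 1266.131370
Macaulay numerator sum_t t * PV_t:
  t * PV_t at t = 1.0000: 64.734300
  t * PV_t at t = 2.0000: 125.090434
  t * PV_t at t = 3.0000: 181.290484
  t * PV_t at t = 4.0000: 233.546517
  t * PV_t at t = 5.0000: 282.061011
  t * PV_t at t = 6.0000: 327.027259
  t * PV_t at t = 7.0000: 368.629761
  t * PV_t at t = 8.0000: 407.044594
  t * PV_t at t = 9.0000: 442.439776
  t * PV_t at t = 10.0000: 7564.163742
Macaulay duration D = (sum_t t * PV_t) / P = 9996.027877 / 1266.131370 = 7.894937

Answer: Macaulay duration = 7.8949 years


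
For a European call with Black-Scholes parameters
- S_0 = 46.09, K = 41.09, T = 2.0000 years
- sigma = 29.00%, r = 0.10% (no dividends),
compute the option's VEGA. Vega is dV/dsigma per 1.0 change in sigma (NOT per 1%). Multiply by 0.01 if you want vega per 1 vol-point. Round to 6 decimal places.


d1 = 0.4899304515; d2 = 0.0798085184
phi(d1) = 0.3538244273; exp(-qT) = 1.0000000000; exp(-rT) = 0.9980019987
Vega = S * exp(-qT) * phi(d1) * sqrt(T) = 46.0900 * 1.0000000000 * 0.3538244273 * 1.4142135624 = 23.062666

Answer: Vega = 23.062666


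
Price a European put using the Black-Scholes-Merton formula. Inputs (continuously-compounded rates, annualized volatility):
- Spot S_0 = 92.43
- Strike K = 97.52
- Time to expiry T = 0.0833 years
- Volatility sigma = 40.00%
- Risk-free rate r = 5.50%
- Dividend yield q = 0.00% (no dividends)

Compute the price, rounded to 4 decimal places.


d1 = (ln(S/K) + (r - q + 0.5*sigma^2) * T) / (sigma * sqrt(T)) = -0.36692508
d2 = d1 - sigma * sqrt(T) = -0.48237204
exp(-rT) = 0.99542898; exp(-qT) = 1.00000000
P = K * exp(-rT) * N(-d2) - S_0 * exp(-qT) * N(-d1)
N(-d1) = 0.64316255; N(-d2) = 0.68522916
P = 97.5200 * 0.99542898 * 0.68522916 - 92.4300 * 1.00000000 * 0.64316255 = 7.0706

Answer: Price = 7.0706


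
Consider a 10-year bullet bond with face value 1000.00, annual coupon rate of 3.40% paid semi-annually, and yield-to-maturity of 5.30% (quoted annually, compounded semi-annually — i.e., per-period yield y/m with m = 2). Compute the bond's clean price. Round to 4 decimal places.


Coupon per period c = face * coupon_rate / m = 17.000000
Periods per year m = 2; per-period yield y/m = 0.026500
Number of cashflows N = 20
Cashflows (t years, CF_t, discount factor 1/(1+y/m)^(m*t), PV):
  t = 0.5000: CF_t = 17.000000, DF = 0.974184, PV = 16.561130
  t = 1.0000: CF_t = 17.000000, DF = 0.949035, PV = 16.133590
  t = 1.5000: CF_t = 17.000000, DF = 0.924535, PV = 15.717087
  t = 2.0000: CF_t = 17.000000, DF = 0.900667, PV = 15.311337
  t = 2.5000: CF_t = 17.000000, DF = 0.877415, PV = 14.916061
  t = 3.0000: CF_t = 17.000000, DF = 0.854764, PV = 14.530990
  t = 3.5000: CF_t = 17.000000, DF = 0.832698, PV = 14.155860
  t = 4.0000: CF_t = 17.000000, DF = 0.811201, PV = 13.790414
  t = 4.5000: CF_t = 17.000000, DF = 0.790259, PV = 13.434402
  t = 5.0000: CF_t = 17.000000, DF = 0.769858, PV = 13.087581
  t = 5.5000: CF_t = 17.000000, DF = 0.749983, PV = 12.749714
  t = 6.0000: CF_t = 17.000000, DF = 0.730622, PV = 12.420569
  t = 6.5000: CF_t = 17.000000, DF = 0.711760, PV = 12.099921
  t = 7.0000: CF_t = 17.000000, DF = 0.693385, PV = 11.787551
  t = 7.5000: CF_t = 17.000000, DF = 0.675485, PV = 11.483245
  t = 8.0000: CF_t = 17.000000, DF = 0.658047, PV = 11.186795
  t = 8.5000: CF_t = 17.000000, DF = 0.641059, PV = 10.897998
  t = 9.0000: CF_t = 17.000000, DF = 0.624509, PV = 10.616656
  t = 9.5000: CF_t = 17.000000, DF = 0.608387, PV = 10.342578
  t = 10.0000: CF_t = 1017.000000, DF = 0.592681, PV = 602.756467
Price P = sum_t PV_t = 853.979942

Answer: Price = 853.9799


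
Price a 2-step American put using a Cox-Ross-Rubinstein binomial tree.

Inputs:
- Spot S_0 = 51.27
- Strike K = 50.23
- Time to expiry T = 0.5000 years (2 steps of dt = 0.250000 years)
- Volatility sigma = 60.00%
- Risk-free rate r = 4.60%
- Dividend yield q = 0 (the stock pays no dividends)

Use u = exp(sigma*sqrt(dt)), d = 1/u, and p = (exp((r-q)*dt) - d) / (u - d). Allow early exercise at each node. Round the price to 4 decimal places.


dt = T/N = 0.250000
u = exp(sigma*sqrt(dt)) = 1.349859; d = 1/u = 0.740818
p = (exp((r-q)*dt) - d) / (u - d) = 0.444549
Discount per step: exp(-r*dt) = 0.988566
Stock lattice S(k, i) with i counting down-moves:
  k=0: S(0,0) = 51.2700
  k=1: S(1,0) = 69.2073; S(1,1) = 37.9818
  k=2: S(2,0) = 93.4200; S(2,1) = 51.2700; S(2,2) = 28.1376
Terminal payoffs V(N, i) = max(K - S_T, 0):
  V(2,0) = 0.000000; V(2,1) = 0.000000; V(2,2) = 22.092427
Backward induction: V(k, i) = exp(-r*dt) * [p * V(k+1, i) + (1-p) * V(k+1, i+1)]; then take max(V_cont, immediate exercise) for American.
  V(1,0) = exp(-r*dt) * [p*0.000000 + (1-p)*0.000000] = 0.000000; exercise = 0.000000; V(1,0) = max -> 0.000000
  V(1,1) = exp(-r*dt) * [p*0.000000 + (1-p)*22.092427] = 12.130958; exercise = 12.248250; V(1,1) = max -> 12.248250
  V(0,0) = exp(-r*dt) * [p*0.000000 + (1-p)*12.248250] = 6.725517; exercise = 0.000000; V(0,0) = max -> 6.725517

Answer: Price = V(0,0) = 6.7255


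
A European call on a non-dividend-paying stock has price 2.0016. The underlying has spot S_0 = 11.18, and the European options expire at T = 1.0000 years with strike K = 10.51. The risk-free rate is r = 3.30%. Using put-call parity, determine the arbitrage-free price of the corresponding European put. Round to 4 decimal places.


Answer: Put price = 0.9904

Derivation:
Put-call parity: C - P = S_0 * exp(-qT) - K * exp(-rT).
S_0 * exp(-qT) = 11.1800 * 1.00000000 = 11.18000000
K * exp(-rT) = 10.5100 * 0.96753856 = 10.16883026
P = C - S*exp(-qT) + K*exp(-rT)
P = 2.0016 - 11.18000000 + 10.16883026 = 0.9904


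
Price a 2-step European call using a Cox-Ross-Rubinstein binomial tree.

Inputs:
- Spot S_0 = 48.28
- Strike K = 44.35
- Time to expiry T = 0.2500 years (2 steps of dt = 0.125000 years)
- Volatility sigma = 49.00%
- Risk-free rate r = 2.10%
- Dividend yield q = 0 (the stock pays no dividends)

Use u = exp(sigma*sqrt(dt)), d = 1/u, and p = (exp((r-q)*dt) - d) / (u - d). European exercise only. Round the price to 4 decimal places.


dt = T/N = 0.125000
u = exp(sigma*sqrt(dt)) = 1.189153; d = 1/u = 0.840935
p = (exp((r-q)*dt) - d) / (u - d) = 0.464346
Discount per step: exp(-r*dt) = 0.997378
Stock lattice S(k, i) with i counting down-moves:
  k=0: S(0,0) = 48.2800
  k=1: S(1,0) = 57.4123; S(1,1) = 40.6003
  k=2: S(2,0) = 68.2720; S(2,1) = 48.2800; S(2,2) = 34.1422
Terminal payoffs V(N, i) = max(S_T - K, 0):
  V(2,0) = 23.921999; V(2,1) = 3.930000; V(2,2) = 0.000000
Backward induction: V(k, i) = exp(-r*dt) * [p * V(k+1, i) + (1-p) * V(k+1, i+1)].
  V(1,0) = exp(-r*dt) * [p*23.921999 + (1-p)*3.930000] = 13.178566
  V(1,1) = exp(-r*dt) * [p*3.930000 + (1-p)*0.000000] = 1.820096
  V(0,0) = exp(-r*dt) * [p*13.178566 + (1-p)*1.820096] = 7.075757

Answer: Price = V(0,0) = 7.0758


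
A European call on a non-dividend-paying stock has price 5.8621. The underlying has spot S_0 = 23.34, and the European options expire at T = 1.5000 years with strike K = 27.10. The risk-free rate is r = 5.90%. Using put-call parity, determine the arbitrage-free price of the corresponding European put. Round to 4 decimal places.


Put-call parity: C - P = S_0 * exp(-qT) - K * exp(-rT).
S_0 * exp(-qT) = 23.3400 * 1.00000000 = 23.34000000
K * exp(-rT) = 27.1000 * 0.91530311 = 24.80471430
P = C - S*exp(-qT) + K*exp(-rT)
P = 5.8621 - 23.34000000 + 24.80471430 = 7.3268

Answer: Put price = 7.3268


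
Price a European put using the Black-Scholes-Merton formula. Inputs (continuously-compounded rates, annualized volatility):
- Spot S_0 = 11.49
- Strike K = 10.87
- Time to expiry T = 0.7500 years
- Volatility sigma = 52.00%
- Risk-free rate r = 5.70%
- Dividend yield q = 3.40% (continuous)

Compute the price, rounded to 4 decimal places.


d1 = (ln(S/K) + (r - q + 0.5*sigma^2) * T) / (sigma * sqrt(T)) = 0.38664790
d2 = d1 - sigma * sqrt(T) = -0.06368531
exp(-rT) = 0.95815090; exp(-qT) = 0.97482238
P = K * exp(-rT) * N(-d2) - S_0 * exp(-qT) * N(-d1)
N(-d1) = 0.34950845; N(-d2) = 0.52538960
P = 10.8700 * 0.95815090 * 0.52538960 - 11.4900 * 0.97482238 * 0.34950845 = 1.5572

Answer: Price = 1.5572


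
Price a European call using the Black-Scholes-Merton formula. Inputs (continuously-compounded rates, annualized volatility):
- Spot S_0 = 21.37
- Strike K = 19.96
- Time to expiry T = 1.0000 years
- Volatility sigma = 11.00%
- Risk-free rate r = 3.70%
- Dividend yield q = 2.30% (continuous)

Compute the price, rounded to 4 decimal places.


Answer: Price = 1.9392

Derivation:
d1 = (ln(S/K) + (r - q + 0.5*sigma^2) * T) / (sigma * sqrt(T)) = 0.80279817
d2 = d1 - sigma * sqrt(T) = 0.69279817
exp(-rT) = 0.96367614; exp(-qT) = 0.97726248
C = S_0 * exp(-qT) * N(d1) - K * exp(-rT) * N(d2)
N(d1) = 0.78895430; N(d2) = 0.75578189
C = 21.3700 * 0.97726248 * 0.78895430 - 19.9600 * 0.96367614 * 0.75578189 = 1.9392


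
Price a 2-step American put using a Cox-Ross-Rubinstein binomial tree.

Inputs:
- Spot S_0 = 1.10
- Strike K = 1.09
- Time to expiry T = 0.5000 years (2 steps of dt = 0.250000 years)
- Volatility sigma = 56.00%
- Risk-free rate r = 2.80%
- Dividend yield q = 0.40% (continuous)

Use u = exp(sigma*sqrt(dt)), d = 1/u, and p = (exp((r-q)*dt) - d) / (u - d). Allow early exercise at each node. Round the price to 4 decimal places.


dt = T/N = 0.250000
u = exp(sigma*sqrt(dt)) = 1.323130; d = 1/u = 0.755784
p = (exp((r-q)*dt) - d) / (u - d) = 0.441061
Discount per step: exp(-r*dt) = 0.993024
Stock lattice S(k, i) with i counting down-moves:
  k=0: S(0,0) = 1.1000
  k=1: S(1,0) = 1.4554; S(1,1) = 0.8314
  k=2: S(2,0) = 1.9257; S(2,1) = 1.1000; S(2,2) = 0.6283
Terminal payoffs V(N, i) = max(K - S_T, 0):
  V(2,0) = 0.000000; V(2,1) = 0.000000; V(2,2) = 0.461670
Backward induction: V(k, i) = exp(-r*dt) * [p * V(k+1, i) + (1-p) * V(k+1, i+1)]; then take max(V_cont, immediate exercise) for American.
  V(1,0) = exp(-r*dt) * [p*0.000000 + (1-p)*0.000000] = 0.000000; exercise = 0.000000; V(1,0) = max -> 0.000000
  V(1,1) = exp(-r*dt) * [p*0.000000 + (1-p)*0.461670] = 0.256245; exercise = 0.258638; V(1,1) = max -> 0.258638
  V(0,0) = exp(-r*dt) * [p*0.000000 + (1-p)*0.258638] = 0.143554; exercise = 0.000000; V(0,0) = max -> 0.143554

Answer: Price = V(0,0) = 0.1436


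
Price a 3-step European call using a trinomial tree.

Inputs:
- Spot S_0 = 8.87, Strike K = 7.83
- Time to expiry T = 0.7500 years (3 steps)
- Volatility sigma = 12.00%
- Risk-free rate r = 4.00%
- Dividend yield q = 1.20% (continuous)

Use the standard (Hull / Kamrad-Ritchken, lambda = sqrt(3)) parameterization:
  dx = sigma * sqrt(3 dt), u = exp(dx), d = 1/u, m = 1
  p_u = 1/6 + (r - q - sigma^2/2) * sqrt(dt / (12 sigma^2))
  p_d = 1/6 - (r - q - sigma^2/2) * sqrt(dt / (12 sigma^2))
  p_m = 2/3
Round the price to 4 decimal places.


dt = T/N = 0.250000; dx = sigma*sqrt(3*dt) = 0.103923
u = exp(dx) = 1.109515; d = 1/u = 0.901295
p_u = 0.191685, p_m = 0.666667, p_d = 0.141648
Discount per step: exp(-r*dt) = 0.990050
Stock lattice S(k, j) with j the centered position index:
  k=0: S(0,+0) = 8.8700
  k=1: S(1,-1) = 7.9945; S(1,+0) = 8.8700; S(1,+1) = 9.8414
  k=2: S(2,-2) = 7.2054; S(2,-1) = 7.9945; S(2,+0) = 8.8700; S(2,+1) = 9.8414; S(2,+2) = 10.9192
  k=3: S(3,-3) = 6.4942; S(3,-2) = 7.2054; S(3,-1) = 7.9945; S(3,+0) = 8.8700; S(3,+1) = 9.8414; S(3,+2) = 10.9192; S(3,+3) = 12.1150
Terminal payoffs V(N, j) = max(S_T - K, 0):
  V(3,-3) = 0.000000; V(3,-2) = 0.000000; V(3,-1) = 0.164484; V(3,+0) = 1.040000; V(3,+1) = 2.011399; V(3,+2) = 3.089180; V(3,+3) = 4.284995
Backward induction: V(k, j) = exp(-r*dt) * [p_u * V(k+1, j+1) + p_m * V(k+1, j) + p_d * V(k+1, j-1)]
  V(2,-2) = exp(-r*dt) * [p_u*0.164484 + p_m*0.000000 + p_d*0.000000] = 0.031215
  V(2,-1) = exp(-r*dt) * [p_u*1.040000 + p_m*0.164484 + p_d*0.000000] = 0.305934
  V(2,+0) = exp(-r*dt) * [p_u*2.011399 + p_m*1.040000 + p_d*0.164484] = 1.091220
  V(2,+1) = exp(-r*dt) * [p_u*3.089180 + p_m*2.011399 + p_d*1.040000] = 2.059696
  V(2,+2) = exp(-r*dt) * [p_u*4.284995 + p_m*3.089180 + p_d*2.011399] = 3.134235
  V(1,-1) = exp(-r*dt) * [p_u*1.091220 + p_m*0.305934 + p_d*0.031215] = 0.413393
  V(1,+0) = exp(-r*dt) * [p_u*2.059696 + p_m*1.091220 + p_d*0.305934] = 1.154030
  V(1,+1) = exp(-r*dt) * [p_u*3.134235 + p_m*2.059696 + p_d*1.091220] = 2.107308
  V(0,+0) = exp(-r*dt) * [p_u*2.107308 + p_m*1.154030 + p_d*0.413393] = 1.219593

Answer: Price = V(0,0) = 1.2196


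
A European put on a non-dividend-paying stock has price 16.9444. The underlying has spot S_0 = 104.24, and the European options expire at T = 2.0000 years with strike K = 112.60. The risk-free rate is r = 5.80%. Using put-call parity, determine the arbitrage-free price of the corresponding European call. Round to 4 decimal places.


Put-call parity: C - P = S_0 * exp(-qT) - K * exp(-rT).
S_0 * exp(-qT) = 104.2400 * 1.00000000 = 104.24000000
K * exp(-rT) = 112.6000 * 0.89047522 = 100.26751014
C = P + S*exp(-qT) - K*exp(-rT)
C = 16.9444 + 104.24000000 - 100.26751014 = 20.9169

Answer: Call price = 20.9169


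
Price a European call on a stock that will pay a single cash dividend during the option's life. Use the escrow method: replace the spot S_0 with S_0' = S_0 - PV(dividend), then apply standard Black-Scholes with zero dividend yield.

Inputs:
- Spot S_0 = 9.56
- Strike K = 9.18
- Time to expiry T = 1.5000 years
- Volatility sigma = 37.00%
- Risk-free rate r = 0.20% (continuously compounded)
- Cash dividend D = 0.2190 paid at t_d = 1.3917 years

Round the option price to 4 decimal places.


PV(D) = D * exp(-r * t_d) = 0.2190 * 0.99722047 = 0.21839128
S_0' = S_0 - PV(D) = 9.5600 - 0.21839128 = 9.34160872
d1 = (ln(S_0'/K) + (r + sigma^2/2)*T) / (sigma*sqrt(T)) = 0.27170860
d2 = d1 - sigma*sqrt(T) = -0.18144701
exp(-rT) = 0.99700450
N(d1) = 0.60707695; N(d2) = 0.42800836
C = S_0' * N(d1) - K * exp(-rT) * N(d2) = 9.34160872 * 0.60707695 - 9.1800 * 0.99700450 * 0.42800836 = 1.7537

Answer: Price = 1.7537


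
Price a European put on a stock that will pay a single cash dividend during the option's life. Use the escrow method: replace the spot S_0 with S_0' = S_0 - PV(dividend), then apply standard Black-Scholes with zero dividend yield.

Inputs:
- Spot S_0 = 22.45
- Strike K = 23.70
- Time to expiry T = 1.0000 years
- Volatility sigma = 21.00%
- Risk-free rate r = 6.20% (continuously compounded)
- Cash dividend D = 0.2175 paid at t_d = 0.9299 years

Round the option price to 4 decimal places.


Answer: Price = 1.8768

Derivation:
PV(D) = D * exp(-r * t_d) = 0.2175 * 0.94397670 = 0.20531493
S_0' = S_0 - PV(D) = 22.4500 - 0.20531493 = 22.24468507
d1 = (ln(S_0'/K) + (r + sigma^2/2)*T) / (sigma*sqrt(T)) = 0.09846695
d2 = d1 - sigma*sqrt(T) = -0.11153305
exp(-rT) = 0.93988289
N(-d1) = 0.46078076; N(-d2) = 0.54440317
P = K * exp(-rT) * N(-d2) - S_0' * N(-d1) = 23.7000 * 0.93988289 * 0.54440317 - 22.24468507 * 0.46078076 = 1.8768


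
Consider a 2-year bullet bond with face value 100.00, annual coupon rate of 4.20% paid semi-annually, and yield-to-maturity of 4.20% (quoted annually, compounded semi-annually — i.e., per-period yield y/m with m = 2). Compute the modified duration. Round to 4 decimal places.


Answer: Modified duration = 1.8993

Derivation:
Coupon per period c = face * coupon_rate / m = 2.100000
Periods per year m = 2; per-period yield y/m = 0.021000
Number of cashflows N = 4
Cashflows (t years, CF_t, discount factor 1/(1+y/m)^(m*t), PV):
  t = 0.5000: CF_t = 2.100000, DF = 0.979432, PV = 2.056807
  t = 1.0000: CF_t = 2.100000, DF = 0.959287, PV = 2.014502
  t = 1.5000: CF_t = 2.100000, DF = 0.939556, PV = 1.973068
  t = 2.0000: CF_t = 102.100000, DF = 0.920231, PV = 93.955622
Price P = sum_t PV_t = 100.000000
First compute Macaulay numerator sum_t t * PV_t:
  t * PV_t at t = 0.5000: 1.028404
  t * PV_t at t = 1.0000: 2.014502
  t * PV_t at t = 1.5000: 2.959602
  t * PV_t at t = 2.0000: 187.911245
Macaulay duration D = 193.913753 / 100.000000 = 1.939138
Modified duration = D / (1 + y/m) = 1.939138 / (1 + 0.021000) = 1.899253


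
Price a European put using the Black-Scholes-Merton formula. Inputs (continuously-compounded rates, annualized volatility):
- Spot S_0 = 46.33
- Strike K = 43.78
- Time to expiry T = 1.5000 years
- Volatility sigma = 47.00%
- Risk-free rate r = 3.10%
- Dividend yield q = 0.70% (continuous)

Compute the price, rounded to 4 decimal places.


d1 = (ln(S/K) + (r - q + 0.5*sigma^2) * T) / (sigma * sqrt(T)) = 0.44870415
d2 = d1 - sigma * sqrt(T) = -0.12692594
exp(-rT) = 0.95456456; exp(-qT) = 0.98955493
P = K * exp(-rT) * N(-d2) - S_0 * exp(-qT) * N(-d1)
N(-d1) = 0.32682255; N(-d2) = 0.55050049
P = 43.7800 * 0.95456456 * 0.55050049 - 46.3300 * 0.98955493 * 0.32682255 = 8.0223

Answer: Price = 8.0223


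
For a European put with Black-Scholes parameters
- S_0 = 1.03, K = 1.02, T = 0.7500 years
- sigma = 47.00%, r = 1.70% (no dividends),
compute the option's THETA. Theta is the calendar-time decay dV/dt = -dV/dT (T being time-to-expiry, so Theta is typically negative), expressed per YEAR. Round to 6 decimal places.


d1 = 0.2588093578; d2 = -0.1482225820
phi(d1) = 0.3858025090; exp(-qT) = 1.0000000000; exp(-rT) = 0.9873309369
Theta = -S*exp(-qT)*phi(d1)*sigma/(2*sqrt(T)) + r*K*exp(-rT)*N(-d2) - q*S*exp(-qT)*N(-d1)
N(-d1) = 0.3978911687; N(-d2) = 0.5589164446; sqrt(T) = 0.8660254038
Term 1 = -1.0300 * 1.0000000000 * 0.3858025090 * 0.4700 / (2 * 0.8660254038) = -0.1078299746
Term 2 = 0.0170 * 1.0200 * 0.9873309369 * 0.5589164446 = 0.0095688275
Term 3 = 0 (no dividend yield, q = 0)
Theta = -0.1078299746 + (0.0095688275) + (0.0000000000) = -0.098261

Answer: Theta = -0.098261


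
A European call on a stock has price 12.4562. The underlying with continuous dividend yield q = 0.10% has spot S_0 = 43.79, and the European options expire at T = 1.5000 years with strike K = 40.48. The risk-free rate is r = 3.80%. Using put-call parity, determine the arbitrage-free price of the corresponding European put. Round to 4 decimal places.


Put-call parity: C - P = S_0 * exp(-qT) - K * exp(-rT).
S_0 * exp(-qT) = 43.7900 * 0.99850112 = 43.72436424
K * exp(-rT) = 40.4800 * 0.94459407 = 38.23716793
P = C - S*exp(-qT) + K*exp(-rT)
P = 12.4562 - 43.72436424 + 38.23716793 = 6.9690

Answer: Put price = 6.9690


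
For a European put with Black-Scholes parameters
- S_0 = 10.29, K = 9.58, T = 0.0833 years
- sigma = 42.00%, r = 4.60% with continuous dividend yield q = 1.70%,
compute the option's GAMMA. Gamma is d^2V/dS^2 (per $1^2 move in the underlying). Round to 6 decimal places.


Answer: Gamma = 0.255113

Derivation:
d1 = 0.6703364419; d2 = 0.5491171365
phi(d1) = 0.3186652801; exp(-qT) = 0.9985849022; exp(-rT) = 0.9961755320
Gamma = exp(-qT) * phi(d1) / (S * sigma * sqrt(T)) = 0.9985849022 * 0.3186652801 / (10.2900 * 0.4200 * 0.2886173938) = 0.255113


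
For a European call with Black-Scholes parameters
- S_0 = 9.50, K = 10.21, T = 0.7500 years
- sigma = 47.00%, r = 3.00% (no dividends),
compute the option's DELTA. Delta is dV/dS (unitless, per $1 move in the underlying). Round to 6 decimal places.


d1 = 0.0817175833; d2 = -0.3253143565
phi(d1) = 0.3976124806; exp(-qT) = 1.0000000000; exp(-rT) = 0.9777512372
N(d1) = 0.5325643521
Delta = exp(-qT) * N(d1) = 1.0000000000 * 0.5325643521 = 0.532564

Answer: Delta = 0.532564


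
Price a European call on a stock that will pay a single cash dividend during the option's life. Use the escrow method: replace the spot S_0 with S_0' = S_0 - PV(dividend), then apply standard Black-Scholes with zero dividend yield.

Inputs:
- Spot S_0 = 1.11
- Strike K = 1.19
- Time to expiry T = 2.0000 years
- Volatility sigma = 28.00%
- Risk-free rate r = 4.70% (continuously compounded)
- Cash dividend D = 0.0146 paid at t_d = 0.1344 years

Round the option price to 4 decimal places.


Answer: Price = 0.1772

Derivation:
PV(D) = D * exp(-r * t_d) = 0.0146 * 0.99370311 = 0.01450807
S_0' = S_0 - PV(D) = 1.1100 - 0.01450807 = 1.09549193
d1 = (ln(S_0'/K) + (r + sigma^2/2)*T) / (sigma*sqrt(T)) = 0.22640097
d2 = d1 - sigma*sqrt(T) = -0.16957883
exp(-rT) = 0.91028276
N(d1) = 0.58955521; N(d2) = 0.43267069
C = S_0' * N(d1) - K * exp(-rT) * N(d2) = 1.09549193 * 0.58955521 - 1.1900 * 0.91028276 * 0.43267069 = 0.1772


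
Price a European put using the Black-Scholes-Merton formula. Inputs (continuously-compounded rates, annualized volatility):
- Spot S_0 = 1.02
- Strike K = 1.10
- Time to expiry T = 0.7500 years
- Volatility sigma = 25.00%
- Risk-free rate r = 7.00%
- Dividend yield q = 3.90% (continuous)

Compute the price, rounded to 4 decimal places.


d1 = (ln(S/K) + (r - q + 0.5*sigma^2) * T) / (sigma * sqrt(T)) = -0.13311412
d2 = d1 - sigma * sqrt(T) = -0.34962047
exp(-rT) = 0.94885432; exp(-qT) = 0.97117364
P = K * exp(-rT) * N(-d2) - S_0 * exp(-qT) * N(-d1)
N(-d1) = 0.55294844; N(-d2) = 0.63668823
P = 1.1000 * 0.94885432 * 0.63668823 - 1.0200 * 0.97117364 * 0.55294844 = 0.1168

Answer: Price = 0.1168


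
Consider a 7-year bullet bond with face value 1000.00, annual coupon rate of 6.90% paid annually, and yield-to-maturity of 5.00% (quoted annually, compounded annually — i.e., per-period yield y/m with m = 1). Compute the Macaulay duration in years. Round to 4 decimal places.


Coupon per period c = face * coupon_rate / m = 69.000000
Periods per year m = 1; per-period yield y/m = 0.050000
Number of cashflows N = 7
Cashflows (t years, CF_t, discount factor 1/(1+y/m)^(m*t), PV):
  t = 1.0000: CF_t = 69.000000, DF = 0.952381, PV = 65.714286
  t = 2.0000: CF_t = 69.000000, DF = 0.907029, PV = 62.585034
  t = 3.0000: CF_t = 69.000000, DF = 0.863838, PV = 59.604794
  t = 4.0000: CF_t = 69.000000, DF = 0.822702, PV = 56.766471
  t = 5.0000: CF_t = 69.000000, DF = 0.783526, PV = 54.063305
  t = 6.0000: CF_t = 69.000000, DF = 0.746215, PV = 51.488862
  t = 7.0000: CF_t = 1069.000000, DF = 0.710681, PV = 759.718342
Price P = sum_t PV_t = 1109.941095
Macaulay numerator sum_t t * PV_t:
  t * PV_t at t = 1.0000: 65.714286
  t * PV_t at t = 2.0000: 125.170068
  t * PV_t at t = 3.0000: 178.814383
  t * PV_t at t = 4.0000: 227.065883
  t * PV_t at t = 5.0000: 270.316527
  t * PV_t at t = 6.0000: 308.933174
  t * PV_t at t = 7.0000: 5318.028393
Macaulay duration D = (sum_t t * PV_t) / P = 6494.042715 / 1109.941095 = 5.850799

Answer: Macaulay duration = 5.8508 years
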